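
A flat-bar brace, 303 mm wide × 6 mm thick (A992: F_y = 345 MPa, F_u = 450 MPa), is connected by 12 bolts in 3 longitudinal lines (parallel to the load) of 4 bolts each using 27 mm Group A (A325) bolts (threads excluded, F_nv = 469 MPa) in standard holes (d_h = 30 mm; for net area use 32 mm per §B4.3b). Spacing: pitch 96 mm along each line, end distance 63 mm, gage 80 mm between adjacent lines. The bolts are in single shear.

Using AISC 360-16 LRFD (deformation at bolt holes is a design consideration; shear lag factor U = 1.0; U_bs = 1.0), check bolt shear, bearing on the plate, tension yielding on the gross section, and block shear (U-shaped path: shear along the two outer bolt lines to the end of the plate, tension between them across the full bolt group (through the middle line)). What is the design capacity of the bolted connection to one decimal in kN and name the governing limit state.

Bolt shear: A_b = π(27)²/4 = 572.56 mm². φR_n = 0.75 × 469 × 572.56 × 12 × 1 = 2416.8 kN.
Bearing (6 mm plate, F_u = 450 MPa): end bolts L_c = 63 − 30/2 = 48, R_n = min(1.2×48×6×450, 2.4×27×6×450) = 155.52 kN/bolt; interior L_c = 96 − 30 = 66, R_n = 174.96 kN/bolt. φR_n = 0.75 × (3×155.52 + 9×174.96) = 1530.9 kN.
Tension yield (gross): A_g = 303×6 = 1818 mm². φR_n = 0.90 × 345 × 1818 = 564.5 kN.
Block shear: shear path 2×[63+3×96] = 2×351 mm, A_gv = 4212, A_nv = 2×(351 − 3.5×32)×6 = 2868 mm²; tension across gage: (160 − 2×32)×6 = 576 mm². R_n = min(0.6×450×2868, 0.6×345×4212) + 1.0×450×576 = min(774.36, 871.88) + 259.2 = 1033.6 kN. φR_n = 0.75 × 1033.6 = 775.2 kN.
Governing: min(2416.8, 1530.9, 564.5, 775.2) = 564.5 kN → gross-section yield.

564.5 kN (gross-section yield governs)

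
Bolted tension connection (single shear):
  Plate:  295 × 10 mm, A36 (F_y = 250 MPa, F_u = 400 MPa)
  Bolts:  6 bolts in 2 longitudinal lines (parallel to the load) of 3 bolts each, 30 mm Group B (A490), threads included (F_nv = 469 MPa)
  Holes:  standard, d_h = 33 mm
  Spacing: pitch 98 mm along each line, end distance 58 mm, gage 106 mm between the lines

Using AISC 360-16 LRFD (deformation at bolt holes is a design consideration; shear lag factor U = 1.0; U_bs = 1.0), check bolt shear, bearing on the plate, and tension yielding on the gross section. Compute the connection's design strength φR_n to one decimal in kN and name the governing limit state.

Bolt shear: A_b = π(30)²/4 = 706.86 mm². φR_n = 0.75 × 469 × 706.86 × 6 × 1 = 1491.8 kN.
Bearing (10 mm plate, F_u = 400 MPa): end bolts L_c = 58 − 33/2 = 41.5, R_n = min(1.2×41.5×10×400, 2.4×30×10×400) = 199.2 kN/bolt; interior L_c = 98 − 33 = 65, R_n = 288 kN/bolt. φR_n = 0.75 × (2×199.2 + 4×288) = 1162.8 kN.
Tension yield (gross): A_g = 295×10 = 2950 mm². φR_n = 0.90 × 250 × 2950 = 663.8 kN.
Governing: min(1491.8, 1162.8, 663.8) = 663.8 kN → gross-section yield.

663.8 kN (gross-section yield governs)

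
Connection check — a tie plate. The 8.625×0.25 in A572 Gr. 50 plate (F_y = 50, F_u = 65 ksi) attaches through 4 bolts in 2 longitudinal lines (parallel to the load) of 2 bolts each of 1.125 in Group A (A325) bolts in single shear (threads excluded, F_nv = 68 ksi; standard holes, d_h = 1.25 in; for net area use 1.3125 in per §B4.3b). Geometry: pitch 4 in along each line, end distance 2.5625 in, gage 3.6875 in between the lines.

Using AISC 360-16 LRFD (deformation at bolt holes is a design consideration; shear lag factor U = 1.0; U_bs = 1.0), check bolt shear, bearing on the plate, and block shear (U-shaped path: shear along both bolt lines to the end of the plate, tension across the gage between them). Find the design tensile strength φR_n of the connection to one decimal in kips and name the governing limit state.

Bolt shear: A_b = π(1.125)²/4 = 0.99402 in². φR_n = 0.75 × 68 × 0.99402 × 4 × 1 = 202.8 kips.
Bearing (0.25 in plate, F_u = 65 ksi): end bolts L_c = 2.5625 − 1.25/2 = 1.9375, R_n = min(1.2×1.9375×0.25×65, 2.4×1.125×0.25×65) = 37.781 kips/bolt; interior L_c = 4 − 1.25 = 2.75, R_n = 43.875 kips/bolt. φR_n = 0.75 × (2×37.781 + 2×43.875) = 122.5 kips.
Block shear: shear path 2×[2.5625+1×4] = 2×6.5625 in, A_gv = 3.2813, A_nv = 2×(6.5625 − 1.5×1.3125)×0.25 = 2.2969 in²; tension across gage: (3.6875 − 1×1.3125)×0.25 = 0.59375 in². R_n = min(0.6×65×2.2969, 0.6×50×3.2813) + 1.0×65×0.59375 = min(89.579, 98.439) + 38.594 = 128.17 kips. φR_n = 0.75 × 128.17 = 96.1 kips.
Governing: min(202.8, 122.5, 96.1) = 96.1 kips → block shear.

96.1 kips (block shear governs)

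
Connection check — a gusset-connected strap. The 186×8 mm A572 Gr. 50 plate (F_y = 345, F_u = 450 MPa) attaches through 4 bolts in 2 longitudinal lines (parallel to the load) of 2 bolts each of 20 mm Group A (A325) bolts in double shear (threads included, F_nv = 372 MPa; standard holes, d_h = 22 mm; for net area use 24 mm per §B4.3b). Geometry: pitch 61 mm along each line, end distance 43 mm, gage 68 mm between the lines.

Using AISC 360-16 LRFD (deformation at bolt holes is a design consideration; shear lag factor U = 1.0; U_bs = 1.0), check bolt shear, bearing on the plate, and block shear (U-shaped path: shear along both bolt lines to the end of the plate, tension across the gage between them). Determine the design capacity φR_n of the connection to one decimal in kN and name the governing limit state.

Bolt shear: A_b = π(20)²/4 = 314.16 mm². φR_n = 0.75 × 372 × 314.16 × 4 × 2 = 701.2 kN.
Bearing (8 mm plate, F_u = 450 MPa): end bolts L_c = 43 − 22/2 = 32, R_n = min(1.2×32×8×450, 2.4×20×8×450) = 138.24 kN/bolt; interior L_c = 61 − 22 = 39, R_n = 168.48 kN/bolt. φR_n = 0.75 × (2×138.24 + 2×168.48) = 460.1 kN.
Block shear: shear path 2×[43+1×61] = 2×104 mm, A_gv = 1664, A_nv = 2×(104 − 1.5×24)×8 = 1088 mm²; tension across gage: (68 − 1×24)×8 = 352 mm². R_n = min(0.6×450×1088, 0.6×345×1664) + 1.0×450×352 = min(293.76, 344.45) + 158.4 = 452.16 kN. φR_n = 0.75 × 452.16 = 339.1 kN.
Governing: min(701.2, 460.1, 339.1) = 339.1 kN → block shear.

339.1 kN (block shear governs)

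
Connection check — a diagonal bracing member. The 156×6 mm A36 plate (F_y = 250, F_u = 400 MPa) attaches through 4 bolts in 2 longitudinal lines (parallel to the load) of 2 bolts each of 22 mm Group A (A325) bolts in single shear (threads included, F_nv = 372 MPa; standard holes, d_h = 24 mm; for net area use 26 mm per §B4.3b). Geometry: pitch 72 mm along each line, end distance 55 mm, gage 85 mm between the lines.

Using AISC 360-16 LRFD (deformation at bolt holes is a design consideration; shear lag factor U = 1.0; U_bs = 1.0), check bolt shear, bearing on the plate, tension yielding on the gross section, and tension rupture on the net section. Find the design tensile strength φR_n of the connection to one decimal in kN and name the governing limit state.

187.2 kN (net-section rupture governs)

Bolt shear: A_b = π(22)²/4 = 380.13 mm². φR_n = 0.75 × 372 × 380.13 × 4 × 1 = 424.2 kN.
Bearing (6 mm plate, F_u = 400 MPa): end bolts L_c = 55 − 24/2 = 43, R_n = min(1.2×43×6×400, 2.4×22×6×400) = 123.84 kN/bolt; interior L_c = 72 − 24 = 48, R_n = 126.72 kN/bolt. φR_n = 0.75 × (2×123.84 + 2×126.72) = 375.8 kN.
Tension yield (gross): A_g = 156×6 = 936 mm². φR_n = 0.90 × 250 × 936 = 210.6 kN.
Tension rupture (net): A_n = (156 − 2×26)×6 = 624 mm² (U = 1.0, A_e = A_n). φR_n = 0.75 × 400 × 624 = 187.2 kN.
Governing: min(424.2, 375.8, 210.6, 187.2) = 187.2 kN → net-section rupture.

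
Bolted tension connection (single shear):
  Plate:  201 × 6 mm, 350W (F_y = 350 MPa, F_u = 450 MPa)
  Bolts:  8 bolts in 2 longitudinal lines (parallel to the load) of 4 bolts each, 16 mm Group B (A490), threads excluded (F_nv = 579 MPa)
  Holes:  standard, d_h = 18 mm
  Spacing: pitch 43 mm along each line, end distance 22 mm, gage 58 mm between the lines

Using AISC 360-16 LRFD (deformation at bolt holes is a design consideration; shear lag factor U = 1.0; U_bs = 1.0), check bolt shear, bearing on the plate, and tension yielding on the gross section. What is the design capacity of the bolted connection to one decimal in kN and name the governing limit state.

Bolt shear: A_b = π(16)²/4 = 201.06 mm². φR_n = 0.75 × 579 × 201.06 × 8 × 1 = 698.5 kN.
Bearing (6 mm plate, F_u = 450 MPa): end bolts L_c = 22 − 18/2 = 13, R_n = min(1.2×13×6×450, 2.4×16×6×450) = 42.12 kN/bolt; interior L_c = 43 − 18 = 25, R_n = 81 kN/bolt. φR_n = 0.75 × (2×42.12 + 6×81) = 427.7 kN.
Tension yield (gross): A_g = 201×6 = 1206 mm². φR_n = 0.90 × 350 × 1206 = 379.9 kN.
Governing: min(698.5, 427.7, 379.9) = 379.9 kN → gross-section yield.

379.9 kN (gross-section yield governs)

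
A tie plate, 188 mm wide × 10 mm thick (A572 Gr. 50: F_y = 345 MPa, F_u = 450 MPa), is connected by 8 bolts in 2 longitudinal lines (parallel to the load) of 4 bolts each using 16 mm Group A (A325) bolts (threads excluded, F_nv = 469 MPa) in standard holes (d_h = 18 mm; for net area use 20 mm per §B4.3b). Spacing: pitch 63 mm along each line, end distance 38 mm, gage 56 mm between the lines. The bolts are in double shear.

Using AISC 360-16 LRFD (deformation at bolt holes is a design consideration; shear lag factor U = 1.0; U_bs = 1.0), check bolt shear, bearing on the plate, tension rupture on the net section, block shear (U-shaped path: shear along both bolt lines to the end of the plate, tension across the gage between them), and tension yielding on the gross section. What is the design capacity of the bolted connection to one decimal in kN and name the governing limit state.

Bolt shear: A_b = π(16)²/4 = 201.06 mm². φR_n = 0.75 × 469 × 201.06 × 8 × 2 = 1131.6 kN.
Bearing (10 mm plate, F_u = 450 MPa): end bolts L_c = 38 − 18/2 = 29, R_n = min(1.2×29×10×450, 2.4×16×10×450) = 156.6 kN/bolt; interior L_c = 63 − 18 = 45, R_n = 172.8 kN/bolt. φR_n = 0.75 × (2×156.6 + 6×172.8) = 1012.5 kN.
Tension rupture (net): A_n = (188 − 2×20)×10 = 1480 mm² (U = 1.0, A_e = A_n). φR_n = 0.75 × 450 × 1480 = 499.5 kN.
Block shear: shear path 2×[38+3×63] = 2×227 mm, A_gv = 4540, A_nv = 2×(227 − 3.5×20)×10 = 3140 mm²; tension across gage: (56 − 1×20)×10 = 360 mm². R_n = min(0.6×450×3140, 0.6×345×4540) + 1.0×450×360 = min(847.8, 939.78) + 162 = 1009.8 kN. φR_n = 0.75 × 1009.8 = 757.4 kN.
Tension yield (gross): A_g = 188×10 = 1880 mm². φR_n = 0.90 × 345 × 1880 = 583.7 kN.
Governing: min(1131.6, 1012.5, 499.5, 757.4, 583.7) = 499.5 kN → net-section rupture.

499.5 kN (net-section rupture governs)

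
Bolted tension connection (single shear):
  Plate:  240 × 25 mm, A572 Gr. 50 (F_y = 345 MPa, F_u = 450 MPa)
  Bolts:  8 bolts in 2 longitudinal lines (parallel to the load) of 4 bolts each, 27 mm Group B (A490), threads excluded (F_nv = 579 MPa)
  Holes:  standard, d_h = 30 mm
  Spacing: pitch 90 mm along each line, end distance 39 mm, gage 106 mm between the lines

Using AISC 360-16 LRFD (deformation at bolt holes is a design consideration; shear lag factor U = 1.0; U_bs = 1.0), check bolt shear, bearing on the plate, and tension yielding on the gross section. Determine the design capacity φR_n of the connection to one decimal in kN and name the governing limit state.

Bolt shear: A_b = π(27)²/4 = 572.56 mm². φR_n = 0.75 × 579 × 572.56 × 8 × 1 = 1989.1 kN.
Bearing (25 mm plate, F_u = 450 MPa): end bolts L_c = 39 − 30/2 = 24, R_n = min(1.2×24×25×450, 2.4×27×25×450) = 324 kN/bolt; interior L_c = 90 − 30 = 60, R_n = 729 kN/bolt. φR_n = 0.75 × (2×324 + 6×729) = 3766.5 kN.
Tension yield (gross): A_g = 240×25 = 6000 mm². φR_n = 0.90 × 345 × 6000 = 1863.0 kN.
Governing: min(1989.1, 3766.5, 1863.0) = 1863.0 kN → gross-section yield.

1863.0 kN (gross-section yield governs)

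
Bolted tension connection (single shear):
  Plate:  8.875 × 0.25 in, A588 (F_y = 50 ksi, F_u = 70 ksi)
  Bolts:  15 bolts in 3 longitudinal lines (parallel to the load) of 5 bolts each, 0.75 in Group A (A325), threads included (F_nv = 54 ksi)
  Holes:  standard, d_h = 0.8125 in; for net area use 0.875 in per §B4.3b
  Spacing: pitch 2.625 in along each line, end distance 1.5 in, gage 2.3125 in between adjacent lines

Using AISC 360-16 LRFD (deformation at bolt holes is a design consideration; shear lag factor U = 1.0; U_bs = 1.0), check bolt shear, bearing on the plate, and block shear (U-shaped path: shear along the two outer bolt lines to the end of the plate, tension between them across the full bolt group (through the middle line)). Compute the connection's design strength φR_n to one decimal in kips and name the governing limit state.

Bolt shear: A_b = π(0.75)²/4 = 0.44179 in². φR_n = 0.75 × 54 × 0.44179 × 15 × 1 = 268.4 kips.
Bearing (0.25 in plate, F_u = 70 ksi): end bolts L_c = 1.5 − 0.8125/2 = 1.09375, R_n = min(1.2×1.09375×0.25×70, 2.4×0.75×0.25×70) = 22.969 kips/bolt; interior L_c = 2.625 − 0.8125 = 1.8125, R_n = 31.5 kips/bolt. φR_n = 0.75 × (3×22.969 + 12×31.5) = 335.2 kips.
Block shear: shear path 2×[1.5+4×2.625] = 2×12 in, A_gv = 6, A_nv = 2×(12 − 4.5×0.875)×0.25 = 4.0313 in²; tension across gage: (4.625 − 2×0.875)×0.25 = 0.71875 in². R_n = min(0.6×70×4.0313, 0.6×50×6) + 1.0×70×0.71875 = min(169.31, 180) + 50.313 = 219.62 kips. φR_n = 0.75 × 219.62 = 164.7 kips.
Governing: min(268.4, 335.2, 164.7) = 164.7 kips → block shear.

164.7 kips (block shear governs)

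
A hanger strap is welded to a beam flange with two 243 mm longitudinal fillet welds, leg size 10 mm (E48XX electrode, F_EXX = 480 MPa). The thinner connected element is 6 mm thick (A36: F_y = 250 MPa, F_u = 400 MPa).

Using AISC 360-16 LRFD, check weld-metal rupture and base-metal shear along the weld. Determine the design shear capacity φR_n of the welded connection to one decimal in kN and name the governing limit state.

Weld metal: throat = 0.707×10 = 7.07 mm, L = 2×243 = 486 mm. φR_n = 0.75 × 0.6 × 480 × 7.07 × 486 = 742.2 kN.
Base metal shear (6 mm plate): yield φR_n = 1.0×0.6×250×6×486 = 437.4 kN; rupture φR_n = 0.75×0.6×400×6×486 = 524.9 kN; take 437.4 kN (yield).
Governing: min(742.2, 437.4) = 437.4 kN → base-metal shear.

437.4 kN (base-metal shear governs)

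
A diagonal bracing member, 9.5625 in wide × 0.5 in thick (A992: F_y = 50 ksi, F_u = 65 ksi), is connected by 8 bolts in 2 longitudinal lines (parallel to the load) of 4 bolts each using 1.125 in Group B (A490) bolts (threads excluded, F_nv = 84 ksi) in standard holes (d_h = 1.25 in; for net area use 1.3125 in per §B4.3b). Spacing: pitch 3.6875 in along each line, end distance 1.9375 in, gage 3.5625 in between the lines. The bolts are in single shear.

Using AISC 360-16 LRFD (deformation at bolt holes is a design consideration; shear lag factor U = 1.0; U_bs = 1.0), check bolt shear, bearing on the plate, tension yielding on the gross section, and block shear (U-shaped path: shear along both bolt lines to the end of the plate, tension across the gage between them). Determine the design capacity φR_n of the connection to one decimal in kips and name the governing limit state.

Bolt shear: A_b = π(1.125)²/4 = 0.99402 in². φR_n = 0.75 × 84 × 0.99402 × 8 × 1 = 501.0 kips.
Bearing (0.5 in plate, F_u = 65 ksi): end bolts L_c = 1.9375 − 1.25/2 = 1.3125, R_n = min(1.2×1.3125×0.5×65, 2.4×1.125×0.5×65) = 51.188 kips/bolt; interior L_c = 3.6875 − 1.25 = 2.4375, R_n = 87.75 kips/bolt. φR_n = 0.75 × (2×51.188 + 6×87.75) = 471.7 kips.
Tension yield (gross): A_g = 9.5625×0.5 = 4.7813 in². φR_n = 0.90 × 50 × 4.7813 = 215.2 kips.
Block shear: shear path 2×[1.9375+3×3.6875] = 2×13 in, A_gv = 13, A_nv = 2×(13 − 3.5×1.3125)×0.5 = 8.4063 in²; tension across gage: (3.5625 − 1×1.3125)×0.5 = 1.125 in². R_n = min(0.6×65×8.4063, 0.6×50×13) + 1.0×65×1.125 = min(327.85, 390) + 73.125 = 400.98 kips. φR_n = 0.75 × 400.98 = 300.7 kips.
Governing: min(501.0, 471.7, 215.2, 300.7) = 215.2 kips → gross-section yield.

215.2 kips (gross-section yield governs)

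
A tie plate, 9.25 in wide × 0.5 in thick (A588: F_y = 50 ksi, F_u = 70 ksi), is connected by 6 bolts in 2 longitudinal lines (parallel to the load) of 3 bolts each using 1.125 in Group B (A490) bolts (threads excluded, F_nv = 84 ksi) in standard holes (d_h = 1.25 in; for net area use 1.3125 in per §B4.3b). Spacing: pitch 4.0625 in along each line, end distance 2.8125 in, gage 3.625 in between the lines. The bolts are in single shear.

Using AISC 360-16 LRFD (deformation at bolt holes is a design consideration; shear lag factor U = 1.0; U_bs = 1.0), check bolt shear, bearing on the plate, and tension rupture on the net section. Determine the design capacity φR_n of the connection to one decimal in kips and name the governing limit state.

Bolt shear: A_b = π(1.125)²/4 = 0.99402 in². φR_n = 0.75 × 84 × 0.99402 × 6 × 1 = 375.7 kips.
Bearing (0.5 in plate, F_u = 70 ksi): end bolts L_c = 2.8125 − 1.25/2 = 2.1875, R_n = min(1.2×2.1875×0.5×70, 2.4×1.125×0.5×70) = 91.875 kips/bolt; interior L_c = 4.0625 − 1.25 = 2.8125, R_n = 94.5 kips/bolt. φR_n = 0.75 × (2×91.875 + 4×94.5) = 421.3 kips.
Tension rupture (net): A_n = (9.25 − 2×1.3125)×0.5 = 3.3125 in² (U = 1.0, A_e = A_n). φR_n = 0.75 × 70 × 3.3125 = 173.9 kips.
Governing: min(375.7, 421.3, 173.9) = 173.9 kips → net-section rupture.

173.9 kips (net-section rupture governs)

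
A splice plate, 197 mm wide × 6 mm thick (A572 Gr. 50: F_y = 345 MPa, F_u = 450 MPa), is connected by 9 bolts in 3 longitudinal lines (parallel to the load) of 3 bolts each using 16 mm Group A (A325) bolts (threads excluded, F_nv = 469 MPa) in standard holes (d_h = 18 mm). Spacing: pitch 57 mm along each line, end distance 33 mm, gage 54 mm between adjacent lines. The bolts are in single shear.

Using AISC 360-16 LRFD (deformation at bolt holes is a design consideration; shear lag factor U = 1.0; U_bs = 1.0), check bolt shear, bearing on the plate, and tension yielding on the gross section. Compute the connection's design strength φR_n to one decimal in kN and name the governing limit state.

367.0 kN (gross-section yield governs)

Bolt shear: A_b = π(16)²/4 = 201.06 mm². φR_n = 0.75 × 469 × 201.06 × 9 × 1 = 636.5 kN.
Bearing (6 mm plate, F_u = 450 MPa): end bolts L_c = 33 − 18/2 = 24, R_n = min(1.2×24×6×450, 2.4×16×6×450) = 77.76 kN/bolt; interior L_c = 57 − 18 = 39, R_n = 103.68 kN/bolt. φR_n = 0.75 × (3×77.76 + 6×103.68) = 641.5 kN.
Tension yield (gross): A_g = 197×6 = 1182 mm². φR_n = 0.90 × 345 × 1182 = 367.0 kN.
Governing: min(636.5, 641.5, 367.0) = 367.0 kN → gross-section yield.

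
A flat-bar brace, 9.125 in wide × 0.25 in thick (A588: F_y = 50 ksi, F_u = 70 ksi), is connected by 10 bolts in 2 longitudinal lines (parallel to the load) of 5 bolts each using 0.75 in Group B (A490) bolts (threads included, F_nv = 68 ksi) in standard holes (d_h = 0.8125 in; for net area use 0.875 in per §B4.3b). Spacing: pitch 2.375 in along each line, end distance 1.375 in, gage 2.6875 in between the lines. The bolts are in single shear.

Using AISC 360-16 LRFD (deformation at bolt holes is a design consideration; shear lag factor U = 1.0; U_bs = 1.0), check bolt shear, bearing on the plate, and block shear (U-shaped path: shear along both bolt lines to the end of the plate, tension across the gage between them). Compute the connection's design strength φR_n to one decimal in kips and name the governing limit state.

133.1 kips (block shear governs)

Bolt shear: A_b = π(0.75)²/4 = 0.44179 in². φR_n = 0.75 × 68 × 0.44179 × 10 × 1 = 225.3 kips.
Bearing (0.25 in plate, F_u = 70 ksi): end bolts L_c = 1.375 − 0.8125/2 = 0.96875, R_n = min(1.2×0.96875×0.25×70, 2.4×0.75×0.25×70) = 20.344 kips/bolt; interior L_c = 2.375 − 0.8125 = 1.5625, R_n = 31.5 kips/bolt. φR_n = 0.75 × (2×20.344 + 8×31.5) = 219.5 kips.
Block shear: shear path 2×[1.375+4×2.375] = 2×10.875 in, A_gv = 5.4375, A_nv = 2×(10.875 − 4.5×0.875)×0.25 = 3.4688 in²; tension across gage: (2.6875 − 1×0.875)×0.25 = 0.45313 in². R_n = min(0.6×70×3.4688, 0.6×50×5.4375) + 1.0×70×0.45313 = min(145.69, 163.13) + 31.719 = 177.41 kips. φR_n = 0.75 × 177.41 = 133.1 kips.
Governing: min(225.3, 219.5, 133.1) = 133.1 kips → block shear.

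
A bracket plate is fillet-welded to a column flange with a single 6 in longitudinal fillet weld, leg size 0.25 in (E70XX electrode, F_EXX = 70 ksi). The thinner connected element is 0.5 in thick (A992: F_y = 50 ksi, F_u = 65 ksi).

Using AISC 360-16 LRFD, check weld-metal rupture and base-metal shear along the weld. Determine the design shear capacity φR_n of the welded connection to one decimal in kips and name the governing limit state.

33.4 kips (weld metal governs)

Weld metal: throat = 0.707×0.25 = 0.17675 in, L = 6 in. φR_n = 0.75 × 0.6 × 70 × 0.17675 × 6 = 33.4 kips.
Base metal shear (0.5 in plate): yield φR_n = 1.0×0.6×50×0.5×6 = 90.0 kips; rupture φR_n = 0.75×0.6×65×0.5×6 = 87.8 kips; take 87.8 kips (rupture).
Governing: min(33.4, 87.8) = 33.4 kips → weld metal.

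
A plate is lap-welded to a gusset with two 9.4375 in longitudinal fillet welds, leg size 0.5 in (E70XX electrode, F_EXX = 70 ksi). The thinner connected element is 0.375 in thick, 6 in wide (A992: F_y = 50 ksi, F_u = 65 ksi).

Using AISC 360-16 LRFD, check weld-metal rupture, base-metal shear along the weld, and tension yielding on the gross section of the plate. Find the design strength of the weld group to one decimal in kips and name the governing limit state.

101.3 kips (gross-section yield governs)

Weld metal: throat = 0.707×0.5 = 0.3535 in, L = 2×9.4375 = 18.875 in. φR_n = 0.75 × 0.6 × 70 × 0.3535 × 18.875 = 210.2 kips.
Base metal shear (0.375 in plate): yield φR_n = 1.0×0.6×50×0.375×18.875 = 212.3 kips; rupture φR_n = 0.75×0.6×65×0.375×18.875 = 207.0 kips; take 207.0 kips (rupture).
Tension yield (gross): A_g = 6×0.375 = 2.25 in². φR_n = 0.90 × 50 × 2.25 = 101.3 kips.
Governing: min(210.2, 207.0, 101.3) = 101.3 kips → gross-section yield.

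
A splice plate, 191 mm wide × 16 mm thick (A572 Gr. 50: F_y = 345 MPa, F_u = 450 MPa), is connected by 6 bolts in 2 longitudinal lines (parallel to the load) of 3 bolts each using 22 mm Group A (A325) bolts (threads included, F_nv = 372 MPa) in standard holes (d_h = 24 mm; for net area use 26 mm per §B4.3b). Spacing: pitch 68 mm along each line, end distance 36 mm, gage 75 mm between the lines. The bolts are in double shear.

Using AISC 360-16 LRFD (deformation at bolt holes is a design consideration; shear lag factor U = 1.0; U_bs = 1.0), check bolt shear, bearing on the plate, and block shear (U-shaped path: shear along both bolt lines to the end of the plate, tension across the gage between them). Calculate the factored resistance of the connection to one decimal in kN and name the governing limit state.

958.0 kN (block shear governs)

Bolt shear: A_b = π(22)²/4 = 380.13 mm². φR_n = 0.75 × 372 × 380.13 × 6 × 2 = 1272.7 kN.
Bearing (16 mm plate, F_u = 450 MPa): end bolts L_c = 36 − 24/2 = 24, R_n = min(1.2×24×16×450, 2.4×22×16×450) = 207.36 kN/bolt; interior L_c = 68 − 24 = 44, R_n = 380.16 kN/bolt. φR_n = 0.75 × (2×207.36 + 4×380.16) = 1451.5 kN.
Block shear: shear path 2×[36+2×68] = 2×172 mm, A_gv = 5504, A_nv = 2×(172 − 2.5×26)×16 = 3424 mm²; tension across gage: (75 − 1×26)×16 = 784 mm². R_n = min(0.6×450×3424, 0.6×345×5504) + 1.0×450×784 = min(924.48, 1139.3) + 352.8 = 1277.3 kN. φR_n = 0.75 × 1277.3 = 958.0 kN.
Governing: min(1272.7, 1451.5, 958.0) = 958.0 kN → block shear.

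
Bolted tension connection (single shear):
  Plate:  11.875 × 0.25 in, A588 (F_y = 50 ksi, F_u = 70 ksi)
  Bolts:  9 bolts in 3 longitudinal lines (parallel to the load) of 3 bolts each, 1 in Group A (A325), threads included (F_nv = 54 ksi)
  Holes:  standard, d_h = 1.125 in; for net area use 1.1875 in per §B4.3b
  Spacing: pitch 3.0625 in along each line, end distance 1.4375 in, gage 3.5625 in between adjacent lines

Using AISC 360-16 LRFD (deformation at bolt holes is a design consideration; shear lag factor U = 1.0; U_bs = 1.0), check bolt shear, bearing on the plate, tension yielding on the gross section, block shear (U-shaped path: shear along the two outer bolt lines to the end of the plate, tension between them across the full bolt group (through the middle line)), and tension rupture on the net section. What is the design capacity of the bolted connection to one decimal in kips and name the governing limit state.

109.1 kips (net-section rupture governs)

Bolt shear: A_b = π(1)²/4 = 0.7854 in². φR_n = 0.75 × 54 × 0.7854 × 9 × 1 = 286.3 kips.
Bearing (0.25 in plate, F_u = 70 ksi): end bolts L_c = 1.4375 − 1.125/2 = 0.875, R_n = min(1.2×0.875×0.25×70, 2.4×1×0.25×70) = 18.375 kips/bolt; interior L_c = 3.0625 − 1.125 = 1.9375, R_n = 40.688 kips/bolt. φR_n = 0.75 × (3×18.375 + 6×40.688) = 224.4 kips.
Tension yield (gross): A_g = 11.875×0.25 = 2.9688 in². φR_n = 0.90 × 50 × 2.9688 = 133.6 kips.
Block shear: shear path 2×[1.4375+2×3.0625] = 2×7.5625 in, A_gv = 3.7813, A_nv = 2×(7.5625 − 2.5×1.1875)×0.25 = 2.2969 in²; tension across gage: (7.125 − 2×1.1875)×0.25 = 1.1875 in². R_n = min(0.6×70×2.2969, 0.6×50×3.7813) + 1.0×70×1.1875 = min(96.47, 113.44) + 83.125 = 179.6 kips. φR_n = 0.75 × 179.6 = 134.7 kips.
Tension rupture (net): A_n = (11.875 − 3×1.1875)×0.25 = 2.0781 in² (U = 1.0, A_e = A_n). φR_n = 0.75 × 70 × 2.0781 = 109.1 kips.
Governing: min(286.3, 224.4, 133.6, 134.7, 109.1) = 109.1 kips → net-section rupture.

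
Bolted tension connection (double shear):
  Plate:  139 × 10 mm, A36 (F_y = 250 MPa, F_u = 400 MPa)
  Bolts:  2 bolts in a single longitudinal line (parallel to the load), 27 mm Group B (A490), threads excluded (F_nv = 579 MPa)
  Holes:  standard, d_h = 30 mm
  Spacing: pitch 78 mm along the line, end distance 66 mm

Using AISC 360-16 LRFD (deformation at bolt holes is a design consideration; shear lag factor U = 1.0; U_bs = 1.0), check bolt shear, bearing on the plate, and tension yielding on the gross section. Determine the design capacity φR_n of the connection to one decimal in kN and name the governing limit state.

Bolt shear: A_b = π(27)²/4 = 572.56 mm². φR_n = 0.75 × 579 × 572.56 × 2 × 2 = 994.5 kN.
Bearing (10 mm plate, F_u = 400 MPa): end bolts L_c = 66 − 30/2 = 51, R_n = min(1.2×51×10×400, 2.4×27×10×400) = 244.8 kN/bolt; interior L_c = 78 − 30 = 48, R_n = 230.4 kN/bolt. φR_n = 0.75 × (1×244.8 + 1×230.4) = 356.4 kN.
Tension yield (gross): A_g = 139×10 = 1390 mm². φR_n = 0.90 × 250 × 1390 = 312.8 kN.
Governing: min(994.5, 356.4, 312.8) = 312.8 kN → gross-section yield.

312.8 kN (gross-section yield governs)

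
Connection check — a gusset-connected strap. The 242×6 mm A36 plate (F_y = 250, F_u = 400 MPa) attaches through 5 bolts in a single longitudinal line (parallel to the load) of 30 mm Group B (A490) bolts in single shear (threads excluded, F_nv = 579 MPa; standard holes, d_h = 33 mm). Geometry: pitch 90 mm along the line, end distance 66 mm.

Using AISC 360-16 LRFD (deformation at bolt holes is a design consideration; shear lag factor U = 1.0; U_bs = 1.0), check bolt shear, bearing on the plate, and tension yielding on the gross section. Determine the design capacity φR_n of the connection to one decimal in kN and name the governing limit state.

Bolt shear: A_b = π(30)²/4 = 706.86 mm². φR_n = 0.75 × 579 × 706.86 × 5 × 1 = 1534.8 kN.
Bearing (6 mm plate, F_u = 400 MPa): end bolts L_c = 66 − 33/2 = 49.5, R_n = min(1.2×49.5×6×400, 2.4×30×6×400) = 142.56 kN/bolt; interior L_c = 90 − 33 = 57, R_n = 164.16 kN/bolt. φR_n = 0.75 × (1×142.56 + 4×164.16) = 599.4 kN.
Tension yield (gross): A_g = 242×6 = 1452 mm². φR_n = 0.90 × 250 × 1452 = 326.7 kN.
Governing: min(1534.8, 599.4, 326.7) = 326.7 kN → gross-section yield.

326.7 kN (gross-section yield governs)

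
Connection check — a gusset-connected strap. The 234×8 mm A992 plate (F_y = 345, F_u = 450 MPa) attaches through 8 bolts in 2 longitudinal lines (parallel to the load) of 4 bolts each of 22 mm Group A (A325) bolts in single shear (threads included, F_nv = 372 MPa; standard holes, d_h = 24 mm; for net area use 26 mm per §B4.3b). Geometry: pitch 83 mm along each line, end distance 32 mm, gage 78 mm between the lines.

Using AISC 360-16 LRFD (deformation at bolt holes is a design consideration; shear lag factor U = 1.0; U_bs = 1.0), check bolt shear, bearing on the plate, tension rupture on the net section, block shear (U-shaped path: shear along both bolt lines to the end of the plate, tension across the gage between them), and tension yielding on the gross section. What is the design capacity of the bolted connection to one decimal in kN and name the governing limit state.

Bolt shear: A_b = π(22)²/4 = 380.13 mm². φR_n = 0.75 × 372 × 380.13 × 8 × 1 = 848.5 kN.
Bearing (8 mm plate, F_u = 450 MPa): end bolts L_c = 32 − 24/2 = 20, R_n = min(1.2×20×8×450, 2.4×22×8×450) = 86.4 kN/bolt; interior L_c = 83 − 24 = 59, R_n = 190.08 kN/bolt. φR_n = 0.75 × (2×86.4 + 6×190.08) = 985.0 kN.
Tension rupture (net): A_n = (234 − 2×26)×8 = 1456 mm² (U = 1.0, A_e = A_n). φR_n = 0.75 × 450 × 1456 = 491.4 kN.
Block shear: shear path 2×[32+3×83] = 2×281 mm, A_gv = 4496, A_nv = 2×(281 − 3.5×26)×8 = 3040 mm²; tension across gage: (78 − 1×26)×8 = 416 mm². R_n = min(0.6×450×3040, 0.6×345×4496) + 1.0×450×416 = min(820.8, 930.67) + 187.2 = 1008 kN. φR_n = 0.75 × 1008 = 756.0 kN.
Tension yield (gross): A_g = 234×8 = 1872 mm². φR_n = 0.90 × 345 × 1872 = 581.3 kN.
Governing: min(848.5, 985.0, 491.4, 756.0, 581.3) = 491.4 kN → net-section rupture.

491.4 kN (net-section rupture governs)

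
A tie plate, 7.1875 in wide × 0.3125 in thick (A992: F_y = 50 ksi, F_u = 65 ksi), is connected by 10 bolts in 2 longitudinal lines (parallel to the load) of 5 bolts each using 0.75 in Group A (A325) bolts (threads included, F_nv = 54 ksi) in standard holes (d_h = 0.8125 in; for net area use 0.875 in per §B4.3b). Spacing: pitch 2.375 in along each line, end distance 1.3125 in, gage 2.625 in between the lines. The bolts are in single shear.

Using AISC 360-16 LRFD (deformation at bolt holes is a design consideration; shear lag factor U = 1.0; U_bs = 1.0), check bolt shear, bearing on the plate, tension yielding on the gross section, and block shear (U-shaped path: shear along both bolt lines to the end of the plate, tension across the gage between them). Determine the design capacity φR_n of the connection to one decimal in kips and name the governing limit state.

101.1 kips (gross-section yield governs)

Bolt shear: A_b = π(0.75)²/4 = 0.44179 in². φR_n = 0.75 × 54 × 0.44179 × 10 × 1 = 178.9 kips.
Bearing (0.3125 in plate, F_u = 65 ksi): end bolts L_c = 1.3125 − 0.8125/2 = 0.90625, R_n = min(1.2×0.90625×0.3125×65, 2.4×0.75×0.3125×65) = 22.09 kips/bolt; interior L_c = 2.375 − 0.8125 = 1.5625, R_n = 36.563 kips/bolt. φR_n = 0.75 × (2×22.09 + 8×36.563) = 252.5 kips.
Tension yield (gross): A_g = 7.1875×0.3125 = 2.2461 in². φR_n = 0.90 × 50 × 2.2461 = 101.1 kips.
Block shear: shear path 2×[1.3125+4×2.375] = 2×10.8125 in, A_gv = 6.7578, A_nv = 2×(10.8125 − 4.5×0.875)×0.3125 = 4.2969 in²; tension across gage: (2.625 − 1×0.875)×0.3125 = 0.54688 in². R_n = min(0.6×65×4.2969, 0.6×50×6.7578) + 1.0×65×0.54688 = min(167.58, 202.73) + 35.547 = 203.13 kips. φR_n = 0.75 × 203.13 = 152.3 kips.
Governing: min(178.9, 252.5, 101.1, 152.3) = 101.1 kips → gross-section yield.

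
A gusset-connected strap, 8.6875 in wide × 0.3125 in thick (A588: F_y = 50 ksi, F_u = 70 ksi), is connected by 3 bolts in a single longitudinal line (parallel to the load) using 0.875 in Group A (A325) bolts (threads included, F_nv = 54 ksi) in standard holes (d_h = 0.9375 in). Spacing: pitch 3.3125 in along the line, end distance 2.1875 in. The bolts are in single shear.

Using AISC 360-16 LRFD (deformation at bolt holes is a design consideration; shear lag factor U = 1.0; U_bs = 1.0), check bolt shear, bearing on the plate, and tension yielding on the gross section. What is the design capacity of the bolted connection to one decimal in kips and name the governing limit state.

Bolt shear: A_b = π(0.875)²/4 = 0.60132 in². φR_n = 0.75 × 54 × 0.60132 × 3 × 1 = 73.1 kips.
Bearing (0.3125 in plate, F_u = 70 ksi): end bolts L_c = 2.1875 − 0.9375/2 = 1.71875, R_n = min(1.2×1.71875×0.3125×70, 2.4×0.875×0.3125×70) = 45.117 kips/bolt; interior L_c = 3.3125 − 0.9375 = 2.375, R_n = 45.938 kips/bolt. φR_n = 0.75 × (1×45.117 + 2×45.938) = 102.7 kips.
Tension yield (gross): A_g = 8.6875×0.3125 = 2.7148 in². φR_n = 0.90 × 50 × 2.7148 = 122.2 kips.
Governing: min(73.1, 102.7, 122.2) = 73.1 kips → bolt shear.

73.1 kips (bolt shear governs)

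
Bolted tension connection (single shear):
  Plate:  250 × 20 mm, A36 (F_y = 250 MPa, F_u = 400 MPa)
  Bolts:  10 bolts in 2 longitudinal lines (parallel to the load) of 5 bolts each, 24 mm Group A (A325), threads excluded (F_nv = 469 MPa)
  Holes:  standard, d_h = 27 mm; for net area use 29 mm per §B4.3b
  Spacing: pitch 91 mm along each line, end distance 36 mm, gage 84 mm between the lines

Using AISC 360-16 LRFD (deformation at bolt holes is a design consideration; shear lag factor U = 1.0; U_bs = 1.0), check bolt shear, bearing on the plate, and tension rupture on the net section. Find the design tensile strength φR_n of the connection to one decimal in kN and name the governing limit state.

Bolt shear: A_b = π(24)²/4 = 452.39 mm². φR_n = 0.75 × 469 × 452.39 × 10 × 1 = 1591.3 kN.
Bearing (20 mm plate, F_u = 400 MPa): end bolts L_c = 36 − 27/2 = 22.5, R_n = min(1.2×22.5×20×400, 2.4×24×20×400) = 216 kN/bolt; interior L_c = 91 − 27 = 64, R_n = 460.8 kN/bolt. φR_n = 0.75 × (2×216 + 8×460.8) = 3088.8 kN.
Tension rupture (net): A_n = (250 − 2×29)×20 = 3840 mm² (U = 1.0, A_e = A_n). φR_n = 0.75 × 400 × 3840 = 1152.0 kN.
Governing: min(1591.3, 3088.8, 1152.0) = 1152.0 kN → net-section rupture.

1152.0 kN (net-section rupture governs)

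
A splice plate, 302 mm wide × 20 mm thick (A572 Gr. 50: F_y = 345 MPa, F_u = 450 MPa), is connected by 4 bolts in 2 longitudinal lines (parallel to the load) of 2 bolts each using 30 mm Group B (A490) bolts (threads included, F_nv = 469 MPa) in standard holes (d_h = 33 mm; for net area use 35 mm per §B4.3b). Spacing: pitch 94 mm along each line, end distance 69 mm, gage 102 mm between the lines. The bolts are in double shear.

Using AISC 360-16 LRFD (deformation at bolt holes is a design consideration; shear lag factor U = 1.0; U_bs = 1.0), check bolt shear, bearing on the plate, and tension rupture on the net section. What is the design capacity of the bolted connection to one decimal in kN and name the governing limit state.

Bolt shear: A_b = π(30)²/4 = 706.86 mm². φR_n = 0.75 × 469 × 706.86 × 4 × 2 = 1989.1 kN.
Bearing (20 mm plate, F_u = 450 MPa): end bolts L_c = 69 − 33/2 = 52.5, R_n = min(1.2×52.5×20×450, 2.4×30×20×450) = 567 kN/bolt; interior L_c = 94 − 33 = 61, R_n = 648 kN/bolt. φR_n = 0.75 × (2×567 + 2×648) = 1822.5 kN.
Tension rupture (net): A_n = (302 − 2×35)×20 = 4640 mm² (U = 1.0, A_e = A_n). φR_n = 0.75 × 450 × 4640 = 1566.0 kN.
Governing: min(1989.1, 1822.5, 1566.0) = 1566.0 kN → net-section rupture.

1566.0 kN (net-section rupture governs)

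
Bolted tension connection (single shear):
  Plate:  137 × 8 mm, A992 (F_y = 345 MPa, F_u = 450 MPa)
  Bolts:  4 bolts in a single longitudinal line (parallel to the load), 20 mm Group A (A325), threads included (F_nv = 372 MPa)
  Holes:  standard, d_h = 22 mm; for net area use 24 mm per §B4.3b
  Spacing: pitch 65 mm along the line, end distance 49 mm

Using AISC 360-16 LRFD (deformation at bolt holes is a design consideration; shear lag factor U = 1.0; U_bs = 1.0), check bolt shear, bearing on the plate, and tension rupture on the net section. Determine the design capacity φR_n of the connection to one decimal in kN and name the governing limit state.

Bolt shear: A_b = π(20)²/4 = 314.16 mm². φR_n = 0.75 × 372 × 314.16 × 4 × 1 = 350.6 kN.
Bearing (8 mm plate, F_u = 450 MPa): end bolts L_c = 49 − 22/2 = 38, R_n = min(1.2×38×8×450, 2.4×20×8×450) = 164.16 kN/bolt; interior L_c = 65 − 22 = 43, R_n = 172.8 kN/bolt. φR_n = 0.75 × (1×164.16 + 3×172.8) = 511.9 kN.
Tension rupture (net): A_n = (137 − 1×24)×8 = 904 mm² (U = 1.0, A_e = A_n). φR_n = 0.75 × 450 × 904 = 305.1 kN.
Governing: min(350.6, 511.9, 305.1) = 305.1 kN → net-section rupture.

305.1 kN (net-section rupture governs)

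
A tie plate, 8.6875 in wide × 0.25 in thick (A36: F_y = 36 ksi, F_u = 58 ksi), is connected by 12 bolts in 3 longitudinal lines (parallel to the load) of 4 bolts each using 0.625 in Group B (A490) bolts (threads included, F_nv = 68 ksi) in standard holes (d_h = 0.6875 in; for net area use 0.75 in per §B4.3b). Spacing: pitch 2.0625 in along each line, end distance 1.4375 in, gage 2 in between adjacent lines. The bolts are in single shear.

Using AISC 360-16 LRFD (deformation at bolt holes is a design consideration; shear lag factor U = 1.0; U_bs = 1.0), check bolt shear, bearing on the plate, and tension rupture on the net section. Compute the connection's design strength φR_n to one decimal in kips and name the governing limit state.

70.0 kips (net-section rupture governs)

Bolt shear: A_b = π(0.625)²/4 = 0.3068 in². φR_n = 0.75 × 68 × 0.3068 × 12 × 1 = 187.8 kips.
Bearing (0.25 in plate, F_u = 58 ksi): end bolts L_c = 1.4375 − 0.6875/2 = 1.09375, R_n = min(1.2×1.09375×0.25×58, 2.4×0.625×0.25×58) = 19.031 kips/bolt; interior L_c = 2.0625 − 0.6875 = 1.375, R_n = 21.75 kips/bolt. φR_n = 0.75 × (3×19.031 + 9×21.75) = 189.6 kips.
Tension rupture (net): A_n = (8.6875 − 3×0.75)×0.25 = 1.6094 in² (U = 1.0, A_e = A_n). φR_n = 0.75 × 58 × 1.6094 = 70.0 kips.
Governing: min(187.8, 189.6, 70.0) = 70.0 kips → net-section rupture.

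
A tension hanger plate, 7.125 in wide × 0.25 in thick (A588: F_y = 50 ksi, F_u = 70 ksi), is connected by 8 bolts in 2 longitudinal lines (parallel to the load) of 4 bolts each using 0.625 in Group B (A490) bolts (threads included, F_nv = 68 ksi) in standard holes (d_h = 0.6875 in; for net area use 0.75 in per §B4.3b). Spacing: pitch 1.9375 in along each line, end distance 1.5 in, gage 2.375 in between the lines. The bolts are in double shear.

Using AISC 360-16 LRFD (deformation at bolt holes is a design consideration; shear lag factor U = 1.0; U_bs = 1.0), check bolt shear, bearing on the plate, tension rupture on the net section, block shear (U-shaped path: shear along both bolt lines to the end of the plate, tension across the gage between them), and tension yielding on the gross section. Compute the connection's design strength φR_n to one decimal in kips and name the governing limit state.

Bolt shear: A_b = π(0.625)²/4 = 0.3068 in². φR_n = 0.75 × 68 × 0.3068 × 8 × 2 = 250.3 kips.
Bearing (0.25 in plate, F_u = 70 ksi): end bolts L_c = 1.5 − 0.6875/2 = 1.15625, R_n = min(1.2×1.15625×0.25×70, 2.4×0.625×0.25×70) = 24.281 kips/bolt; interior L_c = 1.9375 − 0.6875 = 1.25, R_n = 26.25 kips/bolt. φR_n = 0.75 × (2×24.281 + 6×26.25) = 154.5 kips.
Tension rupture (net): A_n = (7.125 − 2×0.75)×0.25 = 1.4063 in² (U = 1.0, A_e = A_n). φR_n = 0.75 × 70 × 1.4063 = 73.8 kips.
Block shear: shear path 2×[1.5+3×1.9375] = 2×7.3125 in, A_gv = 3.6563, A_nv = 2×(7.3125 − 3.5×0.75)×0.25 = 2.3438 in²; tension across gage: (2.375 − 1×0.75)×0.25 = 0.40625 in². R_n = min(0.6×70×2.3438, 0.6×50×3.6563) + 1.0×70×0.40625 = min(98.44, 109.69) + 28.438 = 126.88 kips. φR_n = 0.75 × 126.88 = 95.2 kips.
Tension yield (gross): A_g = 7.125×0.25 = 1.7813 in². φR_n = 0.90 × 50 × 1.7813 = 80.2 kips.
Governing: min(250.3, 154.5, 73.8, 95.2, 80.2) = 73.8 kips → net-section rupture.

73.8 kips (net-section rupture governs)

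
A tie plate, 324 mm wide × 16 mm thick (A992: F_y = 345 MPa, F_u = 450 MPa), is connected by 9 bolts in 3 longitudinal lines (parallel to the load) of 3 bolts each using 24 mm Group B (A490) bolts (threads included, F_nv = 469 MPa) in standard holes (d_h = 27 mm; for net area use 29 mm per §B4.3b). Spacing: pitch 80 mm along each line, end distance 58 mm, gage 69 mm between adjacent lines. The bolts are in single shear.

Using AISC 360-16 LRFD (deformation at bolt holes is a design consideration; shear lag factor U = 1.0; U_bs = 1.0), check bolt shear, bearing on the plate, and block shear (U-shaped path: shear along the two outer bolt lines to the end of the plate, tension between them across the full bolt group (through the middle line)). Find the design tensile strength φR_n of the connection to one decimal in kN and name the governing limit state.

Bolt shear: A_b = π(24)²/4 = 452.39 mm². φR_n = 0.75 × 469 × 452.39 × 9 × 1 = 1432.2 kN.
Bearing (16 mm plate, F_u = 450 MPa): end bolts L_c = 58 − 27/2 = 44.5, R_n = min(1.2×44.5×16×450, 2.4×24×16×450) = 384.48 kN/bolt; interior L_c = 80 − 27 = 53, R_n = 414.72 kN/bolt. φR_n = 0.75 × (3×384.48 + 6×414.72) = 2731.3 kN.
Block shear: shear path 2×[58+2×80] = 2×218 mm, A_gv = 6976, A_nv = 2×(218 − 2.5×29)×16 = 4656 mm²; tension across gage: (138 − 2×29)×16 = 1280 mm². R_n = min(0.6×450×4656, 0.6×345×6976) + 1.0×450×1280 = min(1257.1, 1444) + 576 = 1833.1 kN. φR_n = 0.75 × 1833.1 = 1374.8 kN.
Governing: min(1432.2, 2731.3, 1374.8) = 1374.8 kN → block shear.

1374.8 kN (block shear governs)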